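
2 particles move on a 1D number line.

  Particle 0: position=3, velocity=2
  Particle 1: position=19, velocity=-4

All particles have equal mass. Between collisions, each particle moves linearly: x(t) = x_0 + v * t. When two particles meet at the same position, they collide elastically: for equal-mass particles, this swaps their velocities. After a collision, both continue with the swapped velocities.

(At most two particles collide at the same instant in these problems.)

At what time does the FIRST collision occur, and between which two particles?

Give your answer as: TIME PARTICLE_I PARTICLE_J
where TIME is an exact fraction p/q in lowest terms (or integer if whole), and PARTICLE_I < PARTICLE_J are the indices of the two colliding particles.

Pair (0,1): pos 3,19 vel 2,-4 -> gap=16, closing at 6/unit, collide at t=8/3
Earliest collision: t=8/3 between 0 and 1

Answer: 8/3 0 1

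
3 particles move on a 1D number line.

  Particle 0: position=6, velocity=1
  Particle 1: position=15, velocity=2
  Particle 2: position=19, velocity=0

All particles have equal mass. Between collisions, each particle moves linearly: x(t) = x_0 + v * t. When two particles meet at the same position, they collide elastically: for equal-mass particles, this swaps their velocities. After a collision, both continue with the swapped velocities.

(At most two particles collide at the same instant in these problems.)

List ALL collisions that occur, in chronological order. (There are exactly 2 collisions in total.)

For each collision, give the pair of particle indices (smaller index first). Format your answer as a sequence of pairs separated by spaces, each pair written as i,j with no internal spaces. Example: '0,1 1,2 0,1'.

Answer: 1,2 0,1

Derivation:
Collision at t=2: particles 1 and 2 swap velocities; positions: p0=8 p1=19 p2=19; velocities now: v0=1 v1=0 v2=2
Collision at t=13: particles 0 and 1 swap velocities; positions: p0=19 p1=19 p2=41; velocities now: v0=0 v1=1 v2=2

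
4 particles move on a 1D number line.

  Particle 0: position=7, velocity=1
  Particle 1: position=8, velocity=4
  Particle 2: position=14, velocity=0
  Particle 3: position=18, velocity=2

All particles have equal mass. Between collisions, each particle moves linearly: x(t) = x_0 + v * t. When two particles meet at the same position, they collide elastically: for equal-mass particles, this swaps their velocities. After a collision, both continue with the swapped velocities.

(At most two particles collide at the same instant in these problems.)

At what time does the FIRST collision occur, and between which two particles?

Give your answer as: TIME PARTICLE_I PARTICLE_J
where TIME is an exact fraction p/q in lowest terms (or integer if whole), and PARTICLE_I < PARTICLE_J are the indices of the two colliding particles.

Pair (0,1): pos 7,8 vel 1,4 -> not approaching (rel speed -3 <= 0)
Pair (1,2): pos 8,14 vel 4,0 -> gap=6, closing at 4/unit, collide at t=3/2
Pair (2,3): pos 14,18 vel 0,2 -> not approaching (rel speed -2 <= 0)
Earliest collision: t=3/2 between 1 and 2

Answer: 3/2 1 2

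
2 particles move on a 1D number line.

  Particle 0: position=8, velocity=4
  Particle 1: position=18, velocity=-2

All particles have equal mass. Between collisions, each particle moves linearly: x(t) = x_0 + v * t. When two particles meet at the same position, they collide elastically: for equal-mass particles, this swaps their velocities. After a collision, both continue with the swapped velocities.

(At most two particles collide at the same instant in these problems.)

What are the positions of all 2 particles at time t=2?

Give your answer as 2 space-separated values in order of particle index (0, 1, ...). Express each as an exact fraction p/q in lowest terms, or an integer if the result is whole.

Answer: 14 16

Derivation:
Collision at t=5/3: particles 0 and 1 swap velocities; positions: p0=44/3 p1=44/3; velocities now: v0=-2 v1=4
Advance to t=2 (no further collisions before then); velocities: v0=-2 v1=4; positions = 14 16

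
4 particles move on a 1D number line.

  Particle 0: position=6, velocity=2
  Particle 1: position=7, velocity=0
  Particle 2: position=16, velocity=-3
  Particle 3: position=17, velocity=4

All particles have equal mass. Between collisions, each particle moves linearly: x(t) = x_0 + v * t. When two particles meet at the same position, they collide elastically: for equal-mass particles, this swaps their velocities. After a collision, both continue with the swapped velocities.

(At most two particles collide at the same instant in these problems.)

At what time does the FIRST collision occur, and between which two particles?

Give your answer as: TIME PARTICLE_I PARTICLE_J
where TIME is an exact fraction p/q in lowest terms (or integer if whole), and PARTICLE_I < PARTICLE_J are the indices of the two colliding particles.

Pair (0,1): pos 6,7 vel 2,0 -> gap=1, closing at 2/unit, collide at t=1/2
Pair (1,2): pos 7,16 vel 0,-3 -> gap=9, closing at 3/unit, collide at t=3
Pair (2,3): pos 16,17 vel -3,4 -> not approaching (rel speed -7 <= 0)
Earliest collision: t=1/2 between 0 and 1

Answer: 1/2 0 1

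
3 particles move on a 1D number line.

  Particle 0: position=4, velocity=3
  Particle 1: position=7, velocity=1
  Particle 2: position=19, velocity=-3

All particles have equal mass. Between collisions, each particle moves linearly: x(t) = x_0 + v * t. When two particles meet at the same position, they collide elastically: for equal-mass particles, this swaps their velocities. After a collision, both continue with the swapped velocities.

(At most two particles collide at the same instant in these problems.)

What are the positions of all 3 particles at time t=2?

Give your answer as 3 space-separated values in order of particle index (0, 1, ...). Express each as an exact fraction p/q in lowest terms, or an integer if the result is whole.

Answer: 9 10 13

Derivation:
Collision at t=3/2: particles 0 and 1 swap velocities; positions: p0=17/2 p1=17/2 p2=29/2; velocities now: v0=1 v1=3 v2=-3
Advance to t=2 (no further collisions before then); velocities: v0=1 v1=3 v2=-3; positions = 9 10 13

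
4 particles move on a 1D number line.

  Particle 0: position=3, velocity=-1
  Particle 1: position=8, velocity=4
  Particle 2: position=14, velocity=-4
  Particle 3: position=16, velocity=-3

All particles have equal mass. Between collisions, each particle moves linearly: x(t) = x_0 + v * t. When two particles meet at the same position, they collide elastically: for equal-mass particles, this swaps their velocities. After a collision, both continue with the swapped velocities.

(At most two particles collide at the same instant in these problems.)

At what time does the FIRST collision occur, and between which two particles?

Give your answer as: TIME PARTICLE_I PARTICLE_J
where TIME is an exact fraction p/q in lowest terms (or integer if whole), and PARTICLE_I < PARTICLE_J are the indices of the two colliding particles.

Pair (0,1): pos 3,8 vel -1,4 -> not approaching (rel speed -5 <= 0)
Pair (1,2): pos 8,14 vel 4,-4 -> gap=6, closing at 8/unit, collide at t=3/4
Pair (2,3): pos 14,16 vel -4,-3 -> not approaching (rel speed -1 <= 0)
Earliest collision: t=3/4 between 1 and 2

Answer: 3/4 1 2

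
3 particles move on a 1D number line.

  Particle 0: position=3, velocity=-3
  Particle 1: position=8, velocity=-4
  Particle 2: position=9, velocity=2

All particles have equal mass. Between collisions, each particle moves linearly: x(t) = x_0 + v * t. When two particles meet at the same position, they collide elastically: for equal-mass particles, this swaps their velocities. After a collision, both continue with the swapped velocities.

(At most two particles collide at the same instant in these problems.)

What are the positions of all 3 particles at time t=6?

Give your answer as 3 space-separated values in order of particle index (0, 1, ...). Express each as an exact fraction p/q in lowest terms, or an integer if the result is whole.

Answer: -16 -15 21

Derivation:
Collision at t=5: particles 0 and 1 swap velocities; positions: p0=-12 p1=-12 p2=19; velocities now: v0=-4 v1=-3 v2=2
Advance to t=6 (no further collisions before then); velocities: v0=-4 v1=-3 v2=2; positions = -16 -15 21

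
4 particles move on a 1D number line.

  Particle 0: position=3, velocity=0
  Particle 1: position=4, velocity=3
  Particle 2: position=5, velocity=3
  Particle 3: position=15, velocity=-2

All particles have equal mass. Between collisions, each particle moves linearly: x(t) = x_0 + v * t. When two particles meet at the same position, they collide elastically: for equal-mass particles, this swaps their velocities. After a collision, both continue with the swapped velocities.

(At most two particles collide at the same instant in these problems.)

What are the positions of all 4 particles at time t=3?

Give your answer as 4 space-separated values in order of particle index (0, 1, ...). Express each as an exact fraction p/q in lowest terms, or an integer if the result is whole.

Answer: 3 9 13 14

Derivation:
Collision at t=2: particles 2 and 3 swap velocities; positions: p0=3 p1=10 p2=11 p3=11; velocities now: v0=0 v1=3 v2=-2 v3=3
Collision at t=11/5: particles 1 and 2 swap velocities; positions: p0=3 p1=53/5 p2=53/5 p3=58/5; velocities now: v0=0 v1=-2 v2=3 v3=3
Advance to t=3 (no further collisions before then); velocities: v0=0 v1=-2 v2=3 v3=3; positions = 3 9 13 14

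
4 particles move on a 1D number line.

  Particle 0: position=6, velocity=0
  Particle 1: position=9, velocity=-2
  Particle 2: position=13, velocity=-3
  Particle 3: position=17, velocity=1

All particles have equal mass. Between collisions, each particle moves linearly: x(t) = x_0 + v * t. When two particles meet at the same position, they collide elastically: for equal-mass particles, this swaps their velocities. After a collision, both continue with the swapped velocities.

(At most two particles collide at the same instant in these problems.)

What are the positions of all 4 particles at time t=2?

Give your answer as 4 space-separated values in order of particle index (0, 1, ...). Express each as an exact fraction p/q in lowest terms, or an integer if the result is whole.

Answer: 5 6 7 19

Derivation:
Collision at t=3/2: particles 0 and 1 swap velocities; positions: p0=6 p1=6 p2=17/2 p3=37/2; velocities now: v0=-2 v1=0 v2=-3 v3=1
Advance to t=2 (no further collisions before then); velocities: v0=-2 v1=0 v2=-3 v3=1; positions = 5 6 7 19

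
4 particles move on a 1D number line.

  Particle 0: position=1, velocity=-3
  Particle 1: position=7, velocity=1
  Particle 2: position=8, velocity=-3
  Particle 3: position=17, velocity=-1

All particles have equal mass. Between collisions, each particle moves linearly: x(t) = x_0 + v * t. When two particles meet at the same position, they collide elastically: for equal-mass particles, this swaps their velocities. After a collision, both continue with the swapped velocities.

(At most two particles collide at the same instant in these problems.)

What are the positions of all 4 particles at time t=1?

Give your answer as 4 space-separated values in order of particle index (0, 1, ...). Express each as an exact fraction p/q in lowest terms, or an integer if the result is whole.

Answer: -2 5 8 16

Derivation:
Collision at t=1/4: particles 1 and 2 swap velocities; positions: p0=1/4 p1=29/4 p2=29/4 p3=67/4; velocities now: v0=-3 v1=-3 v2=1 v3=-1
Advance to t=1 (no further collisions before then); velocities: v0=-3 v1=-3 v2=1 v3=-1; positions = -2 5 8 16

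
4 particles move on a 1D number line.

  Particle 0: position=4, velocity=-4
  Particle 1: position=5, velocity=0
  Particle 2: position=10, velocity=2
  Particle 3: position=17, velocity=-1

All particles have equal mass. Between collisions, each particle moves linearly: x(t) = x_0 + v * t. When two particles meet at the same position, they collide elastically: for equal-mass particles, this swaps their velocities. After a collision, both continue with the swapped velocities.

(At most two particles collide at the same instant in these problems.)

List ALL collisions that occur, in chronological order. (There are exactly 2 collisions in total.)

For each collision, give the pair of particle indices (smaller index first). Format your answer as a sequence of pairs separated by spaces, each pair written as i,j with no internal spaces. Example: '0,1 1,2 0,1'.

Collision at t=7/3: particles 2 and 3 swap velocities; positions: p0=-16/3 p1=5 p2=44/3 p3=44/3; velocities now: v0=-4 v1=0 v2=-1 v3=2
Collision at t=12: particles 1 and 2 swap velocities; positions: p0=-44 p1=5 p2=5 p3=34; velocities now: v0=-4 v1=-1 v2=0 v3=2

Answer: 2,3 1,2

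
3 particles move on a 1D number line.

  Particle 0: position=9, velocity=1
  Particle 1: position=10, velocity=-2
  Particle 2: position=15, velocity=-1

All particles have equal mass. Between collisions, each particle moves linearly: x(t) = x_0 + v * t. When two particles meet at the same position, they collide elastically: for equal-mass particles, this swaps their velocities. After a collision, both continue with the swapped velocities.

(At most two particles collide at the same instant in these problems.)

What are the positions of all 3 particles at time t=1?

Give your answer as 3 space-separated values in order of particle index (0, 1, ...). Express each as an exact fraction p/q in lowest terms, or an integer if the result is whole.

Collision at t=1/3: particles 0 and 1 swap velocities; positions: p0=28/3 p1=28/3 p2=44/3; velocities now: v0=-2 v1=1 v2=-1
Advance to t=1 (no further collisions before then); velocities: v0=-2 v1=1 v2=-1; positions = 8 10 14

Answer: 8 10 14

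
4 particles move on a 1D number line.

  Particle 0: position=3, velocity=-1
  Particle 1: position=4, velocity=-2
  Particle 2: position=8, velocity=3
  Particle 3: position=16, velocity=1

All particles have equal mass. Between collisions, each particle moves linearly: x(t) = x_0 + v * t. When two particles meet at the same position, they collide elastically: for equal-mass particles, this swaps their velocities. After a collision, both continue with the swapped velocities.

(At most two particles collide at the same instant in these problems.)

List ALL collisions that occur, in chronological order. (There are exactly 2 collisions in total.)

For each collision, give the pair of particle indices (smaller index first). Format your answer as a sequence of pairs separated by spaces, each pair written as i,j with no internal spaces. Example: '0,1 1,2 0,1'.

Answer: 0,1 2,3

Derivation:
Collision at t=1: particles 0 and 1 swap velocities; positions: p0=2 p1=2 p2=11 p3=17; velocities now: v0=-2 v1=-1 v2=3 v3=1
Collision at t=4: particles 2 and 3 swap velocities; positions: p0=-4 p1=-1 p2=20 p3=20; velocities now: v0=-2 v1=-1 v2=1 v3=3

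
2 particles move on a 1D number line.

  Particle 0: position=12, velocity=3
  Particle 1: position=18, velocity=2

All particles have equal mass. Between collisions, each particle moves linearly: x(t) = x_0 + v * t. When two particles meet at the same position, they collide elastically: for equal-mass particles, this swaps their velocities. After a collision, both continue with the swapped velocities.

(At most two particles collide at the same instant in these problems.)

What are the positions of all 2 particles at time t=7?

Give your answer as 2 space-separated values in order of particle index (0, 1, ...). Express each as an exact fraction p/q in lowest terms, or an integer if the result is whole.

Answer: 32 33

Derivation:
Collision at t=6: particles 0 and 1 swap velocities; positions: p0=30 p1=30; velocities now: v0=2 v1=3
Advance to t=7 (no further collisions before then); velocities: v0=2 v1=3; positions = 32 33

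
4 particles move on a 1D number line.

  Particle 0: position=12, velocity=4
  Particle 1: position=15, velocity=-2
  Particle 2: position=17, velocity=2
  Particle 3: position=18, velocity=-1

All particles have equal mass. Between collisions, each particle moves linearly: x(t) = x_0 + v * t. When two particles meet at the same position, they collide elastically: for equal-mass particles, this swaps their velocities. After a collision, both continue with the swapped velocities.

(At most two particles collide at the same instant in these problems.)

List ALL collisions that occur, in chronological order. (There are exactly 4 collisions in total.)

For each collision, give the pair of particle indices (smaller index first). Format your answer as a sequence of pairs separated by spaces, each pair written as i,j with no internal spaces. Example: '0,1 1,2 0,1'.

Collision at t=1/3: particles 2 and 3 swap velocities; positions: p0=40/3 p1=43/3 p2=53/3 p3=53/3; velocities now: v0=4 v1=-2 v2=-1 v3=2
Collision at t=1/2: particles 0 and 1 swap velocities; positions: p0=14 p1=14 p2=35/2 p3=18; velocities now: v0=-2 v1=4 v2=-1 v3=2
Collision at t=6/5: particles 1 and 2 swap velocities; positions: p0=63/5 p1=84/5 p2=84/5 p3=97/5; velocities now: v0=-2 v1=-1 v2=4 v3=2
Collision at t=5/2: particles 2 and 3 swap velocities; positions: p0=10 p1=31/2 p2=22 p3=22; velocities now: v0=-2 v1=-1 v2=2 v3=4

Answer: 2,3 0,1 1,2 2,3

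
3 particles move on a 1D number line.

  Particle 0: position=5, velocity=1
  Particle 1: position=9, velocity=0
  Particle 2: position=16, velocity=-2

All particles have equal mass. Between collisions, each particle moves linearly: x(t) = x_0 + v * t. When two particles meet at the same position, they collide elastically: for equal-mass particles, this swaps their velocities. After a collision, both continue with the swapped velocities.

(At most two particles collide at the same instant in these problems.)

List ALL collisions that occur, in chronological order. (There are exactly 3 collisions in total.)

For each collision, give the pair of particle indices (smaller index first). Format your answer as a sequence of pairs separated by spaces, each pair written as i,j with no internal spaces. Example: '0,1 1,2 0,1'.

Answer: 1,2 0,1 1,2

Derivation:
Collision at t=7/2: particles 1 and 2 swap velocities; positions: p0=17/2 p1=9 p2=9; velocities now: v0=1 v1=-2 v2=0
Collision at t=11/3: particles 0 and 1 swap velocities; positions: p0=26/3 p1=26/3 p2=9; velocities now: v0=-2 v1=1 v2=0
Collision at t=4: particles 1 and 2 swap velocities; positions: p0=8 p1=9 p2=9; velocities now: v0=-2 v1=0 v2=1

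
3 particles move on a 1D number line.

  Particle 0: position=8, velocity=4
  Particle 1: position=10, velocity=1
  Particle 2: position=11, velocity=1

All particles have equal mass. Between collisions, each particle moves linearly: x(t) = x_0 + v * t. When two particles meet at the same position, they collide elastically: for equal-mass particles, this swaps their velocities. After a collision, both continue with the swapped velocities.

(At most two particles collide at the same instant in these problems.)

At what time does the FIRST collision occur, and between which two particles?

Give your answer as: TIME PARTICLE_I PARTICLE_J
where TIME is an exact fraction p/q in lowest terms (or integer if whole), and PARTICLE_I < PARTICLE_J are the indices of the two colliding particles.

Answer: 2/3 0 1

Derivation:
Pair (0,1): pos 8,10 vel 4,1 -> gap=2, closing at 3/unit, collide at t=2/3
Pair (1,2): pos 10,11 vel 1,1 -> not approaching (rel speed 0 <= 0)
Earliest collision: t=2/3 between 0 and 1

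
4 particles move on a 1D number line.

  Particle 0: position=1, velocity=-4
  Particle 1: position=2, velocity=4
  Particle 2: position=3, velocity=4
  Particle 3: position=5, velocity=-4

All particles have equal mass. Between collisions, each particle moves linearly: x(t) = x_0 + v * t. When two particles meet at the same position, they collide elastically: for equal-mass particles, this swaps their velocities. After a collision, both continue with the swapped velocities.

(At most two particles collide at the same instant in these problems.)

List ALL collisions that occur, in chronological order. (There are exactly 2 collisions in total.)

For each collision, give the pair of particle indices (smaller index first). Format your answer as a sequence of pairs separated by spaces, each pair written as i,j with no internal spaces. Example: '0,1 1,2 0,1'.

Collision at t=1/4: particles 2 and 3 swap velocities; positions: p0=0 p1=3 p2=4 p3=4; velocities now: v0=-4 v1=4 v2=-4 v3=4
Collision at t=3/8: particles 1 and 2 swap velocities; positions: p0=-1/2 p1=7/2 p2=7/2 p3=9/2; velocities now: v0=-4 v1=-4 v2=4 v3=4

Answer: 2,3 1,2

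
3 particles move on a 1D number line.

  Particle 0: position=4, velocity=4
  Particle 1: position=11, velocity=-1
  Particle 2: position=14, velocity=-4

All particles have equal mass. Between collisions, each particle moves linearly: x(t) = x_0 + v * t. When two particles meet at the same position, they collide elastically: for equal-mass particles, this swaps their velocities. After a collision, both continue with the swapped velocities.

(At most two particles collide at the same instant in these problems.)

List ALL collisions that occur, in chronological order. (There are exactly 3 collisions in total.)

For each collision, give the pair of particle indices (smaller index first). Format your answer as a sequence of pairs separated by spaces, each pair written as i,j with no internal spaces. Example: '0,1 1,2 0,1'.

Collision at t=1: particles 1 and 2 swap velocities; positions: p0=8 p1=10 p2=10; velocities now: v0=4 v1=-4 v2=-1
Collision at t=5/4: particles 0 and 1 swap velocities; positions: p0=9 p1=9 p2=39/4; velocities now: v0=-4 v1=4 v2=-1
Collision at t=7/5: particles 1 and 2 swap velocities; positions: p0=42/5 p1=48/5 p2=48/5; velocities now: v0=-4 v1=-1 v2=4

Answer: 1,2 0,1 1,2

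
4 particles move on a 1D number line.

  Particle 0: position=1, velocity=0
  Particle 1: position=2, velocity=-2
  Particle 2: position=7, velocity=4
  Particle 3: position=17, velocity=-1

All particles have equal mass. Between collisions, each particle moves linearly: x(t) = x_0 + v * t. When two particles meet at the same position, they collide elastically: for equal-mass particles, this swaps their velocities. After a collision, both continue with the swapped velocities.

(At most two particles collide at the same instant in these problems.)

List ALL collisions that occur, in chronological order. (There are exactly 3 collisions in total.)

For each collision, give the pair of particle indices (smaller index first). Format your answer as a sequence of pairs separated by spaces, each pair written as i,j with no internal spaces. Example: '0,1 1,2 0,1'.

Collision at t=1/2: particles 0 and 1 swap velocities; positions: p0=1 p1=1 p2=9 p3=33/2; velocities now: v0=-2 v1=0 v2=4 v3=-1
Collision at t=2: particles 2 and 3 swap velocities; positions: p0=-2 p1=1 p2=15 p3=15; velocities now: v0=-2 v1=0 v2=-1 v3=4
Collision at t=16: particles 1 and 2 swap velocities; positions: p0=-30 p1=1 p2=1 p3=71; velocities now: v0=-2 v1=-1 v2=0 v3=4

Answer: 0,1 2,3 1,2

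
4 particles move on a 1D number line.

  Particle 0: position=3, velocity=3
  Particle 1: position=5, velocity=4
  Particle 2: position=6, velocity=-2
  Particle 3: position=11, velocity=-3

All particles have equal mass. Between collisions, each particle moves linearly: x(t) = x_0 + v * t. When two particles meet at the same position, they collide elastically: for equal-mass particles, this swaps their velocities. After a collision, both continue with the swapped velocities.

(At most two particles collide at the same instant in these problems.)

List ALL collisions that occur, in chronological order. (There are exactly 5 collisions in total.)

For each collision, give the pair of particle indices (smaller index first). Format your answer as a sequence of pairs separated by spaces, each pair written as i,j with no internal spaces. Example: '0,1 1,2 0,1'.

Collision at t=1/6: particles 1 and 2 swap velocities; positions: p0=7/2 p1=17/3 p2=17/3 p3=21/2; velocities now: v0=3 v1=-2 v2=4 v3=-3
Collision at t=3/5: particles 0 and 1 swap velocities; positions: p0=24/5 p1=24/5 p2=37/5 p3=46/5; velocities now: v0=-2 v1=3 v2=4 v3=-3
Collision at t=6/7: particles 2 and 3 swap velocities; positions: p0=30/7 p1=39/7 p2=59/7 p3=59/7; velocities now: v0=-2 v1=3 v2=-3 v3=4
Collision at t=4/3: particles 1 and 2 swap velocities; positions: p0=10/3 p1=7 p2=7 p3=31/3; velocities now: v0=-2 v1=-3 v2=3 v3=4
Collision at t=5: particles 0 and 1 swap velocities; positions: p0=-4 p1=-4 p2=18 p3=25; velocities now: v0=-3 v1=-2 v2=3 v3=4

Answer: 1,2 0,1 2,3 1,2 0,1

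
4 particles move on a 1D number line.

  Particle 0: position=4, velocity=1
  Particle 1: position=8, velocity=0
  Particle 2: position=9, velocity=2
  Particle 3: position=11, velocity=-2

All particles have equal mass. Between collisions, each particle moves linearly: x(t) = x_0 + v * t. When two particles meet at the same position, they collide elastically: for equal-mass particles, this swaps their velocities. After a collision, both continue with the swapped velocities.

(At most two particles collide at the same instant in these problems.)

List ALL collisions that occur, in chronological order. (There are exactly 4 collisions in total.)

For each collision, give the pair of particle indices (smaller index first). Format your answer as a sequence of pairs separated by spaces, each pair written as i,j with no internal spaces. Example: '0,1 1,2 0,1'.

Collision at t=1/2: particles 2 and 3 swap velocities; positions: p0=9/2 p1=8 p2=10 p3=10; velocities now: v0=1 v1=0 v2=-2 v3=2
Collision at t=3/2: particles 1 and 2 swap velocities; positions: p0=11/2 p1=8 p2=8 p3=12; velocities now: v0=1 v1=-2 v2=0 v3=2
Collision at t=7/3: particles 0 and 1 swap velocities; positions: p0=19/3 p1=19/3 p2=8 p3=41/3; velocities now: v0=-2 v1=1 v2=0 v3=2
Collision at t=4: particles 1 and 2 swap velocities; positions: p0=3 p1=8 p2=8 p3=17; velocities now: v0=-2 v1=0 v2=1 v3=2

Answer: 2,3 1,2 0,1 1,2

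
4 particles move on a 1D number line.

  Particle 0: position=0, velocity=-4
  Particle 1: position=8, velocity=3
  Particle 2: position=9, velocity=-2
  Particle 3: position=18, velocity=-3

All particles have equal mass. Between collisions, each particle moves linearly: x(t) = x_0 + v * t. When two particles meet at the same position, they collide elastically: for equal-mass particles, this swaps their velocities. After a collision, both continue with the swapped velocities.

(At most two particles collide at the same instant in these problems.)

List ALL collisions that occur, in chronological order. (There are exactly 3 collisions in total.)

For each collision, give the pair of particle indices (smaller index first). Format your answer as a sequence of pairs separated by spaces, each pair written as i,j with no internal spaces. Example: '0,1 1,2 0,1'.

Answer: 1,2 2,3 1,2

Derivation:
Collision at t=1/5: particles 1 and 2 swap velocities; positions: p0=-4/5 p1=43/5 p2=43/5 p3=87/5; velocities now: v0=-4 v1=-2 v2=3 v3=-3
Collision at t=5/3: particles 2 and 3 swap velocities; positions: p0=-20/3 p1=17/3 p2=13 p3=13; velocities now: v0=-4 v1=-2 v2=-3 v3=3
Collision at t=9: particles 1 and 2 swap velocities; positions: p0=-36 p1=-9 p2=-9 p3=35; velocities now: v0=-4 v1=-3 v2=-2 v3=3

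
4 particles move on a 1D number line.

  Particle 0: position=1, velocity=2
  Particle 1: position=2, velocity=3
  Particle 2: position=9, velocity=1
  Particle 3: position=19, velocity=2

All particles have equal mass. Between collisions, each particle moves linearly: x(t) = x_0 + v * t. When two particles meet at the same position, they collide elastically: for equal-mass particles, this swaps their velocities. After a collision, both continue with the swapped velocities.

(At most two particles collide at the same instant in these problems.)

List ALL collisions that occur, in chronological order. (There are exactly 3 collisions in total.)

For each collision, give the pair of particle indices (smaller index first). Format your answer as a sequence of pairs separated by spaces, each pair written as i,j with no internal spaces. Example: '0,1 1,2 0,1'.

Collision at t=7/2: particles 1 and 2 swap velocities; positions: p0=8 p1=25/2 p2=25/2 p3=26; velocities now: v0=2 v1=1 v2=3 v3=2
Collision at t=8: particles 0 and 1 swap velocities; positions: p0=17 p1=17 p2=26 p3=35; velocities now: v0=1 v1=2 v2=3 v3=2
Collision at t=17: particles 2 and 3 swap velocities; positions: p0=26 p1=35 p2=53 p3=53; velocities now: v0=1 v1=2 v2=2 v3=3

Answer: 1,2 0,1 2,3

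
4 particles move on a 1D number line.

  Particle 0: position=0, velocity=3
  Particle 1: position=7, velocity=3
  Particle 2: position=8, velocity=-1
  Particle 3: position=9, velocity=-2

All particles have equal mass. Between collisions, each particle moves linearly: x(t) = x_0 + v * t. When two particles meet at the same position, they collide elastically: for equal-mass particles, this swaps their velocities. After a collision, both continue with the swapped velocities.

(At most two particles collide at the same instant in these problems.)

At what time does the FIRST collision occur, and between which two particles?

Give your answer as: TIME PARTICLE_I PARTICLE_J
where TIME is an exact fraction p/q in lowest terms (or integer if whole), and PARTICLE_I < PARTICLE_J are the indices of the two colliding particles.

Answer: 1/4 1 2

Derivation:
Pair (0,1): pos 0,7 vel 3,3 -> not approaching (rel speed 0 <= 0)
Pair (1,2): pos 7,8 vel 3,-1 -> gap=1, closing at 4/unit, collide at t=1/4
Pair (2,3): pos 8,9 vel -1,-2 -> gap=1, closing at 1/unit, collide at t=1
Earliest collision: t=1/4 between 1 and 2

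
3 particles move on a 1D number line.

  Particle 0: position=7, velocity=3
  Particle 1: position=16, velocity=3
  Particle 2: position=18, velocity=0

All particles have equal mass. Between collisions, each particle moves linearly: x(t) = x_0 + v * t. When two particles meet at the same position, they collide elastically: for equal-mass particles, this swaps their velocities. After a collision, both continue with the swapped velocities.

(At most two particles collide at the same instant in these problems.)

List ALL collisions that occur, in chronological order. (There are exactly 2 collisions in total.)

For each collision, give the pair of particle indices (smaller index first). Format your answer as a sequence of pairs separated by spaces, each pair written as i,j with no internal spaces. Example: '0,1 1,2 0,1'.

Answer: 1,2 0,1

Derivation:
Collision at t=2/3: particles 1 and 2 swap velocities; positions: p0=9 p1=18 p2=18; velocities now: v0=3 v1=0 v2=3
Collision at t=11/3: particles 0 and 1 swap velocities; positions: p0=18 p1=18 p2=27; velocities now: v0=0 v1=3 v2=3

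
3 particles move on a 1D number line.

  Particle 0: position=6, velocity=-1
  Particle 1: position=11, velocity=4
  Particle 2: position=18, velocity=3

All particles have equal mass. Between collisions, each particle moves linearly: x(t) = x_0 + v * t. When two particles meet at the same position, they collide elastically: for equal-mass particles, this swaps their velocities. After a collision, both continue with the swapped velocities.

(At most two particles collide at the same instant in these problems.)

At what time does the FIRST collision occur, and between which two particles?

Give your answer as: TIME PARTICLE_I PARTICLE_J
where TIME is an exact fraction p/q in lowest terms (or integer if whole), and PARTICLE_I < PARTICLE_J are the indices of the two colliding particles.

Pair (0,1): pos 6,11 vel -1,4 -> not approaching (rel speed -5 <= 0)
Pair (1,2): pos 11,18 vel 4,3 -> gap=7, closing at 1/unit, collide at t=7
Earliest collision: t=7 between 1 and 2

Answer: 7 1 2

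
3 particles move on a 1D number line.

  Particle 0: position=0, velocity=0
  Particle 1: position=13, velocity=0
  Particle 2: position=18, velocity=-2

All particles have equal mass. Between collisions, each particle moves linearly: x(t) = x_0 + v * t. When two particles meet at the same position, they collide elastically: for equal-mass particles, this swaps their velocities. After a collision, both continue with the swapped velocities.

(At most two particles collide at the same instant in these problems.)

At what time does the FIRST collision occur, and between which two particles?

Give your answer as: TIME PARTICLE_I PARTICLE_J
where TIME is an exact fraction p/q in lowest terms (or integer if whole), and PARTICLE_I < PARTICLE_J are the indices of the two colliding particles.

Pair (0,1): pos 0,13 vel 0,0 -> not approaching (rel speed 0 <= 0)
Pair (1,2): pos 13,18 vel 0,-2 -> gap=5, closing at 2/unit, collide at t=5/2
Earliest collision: t=5/2 between 1 and 2

Answer: 5/2 1 2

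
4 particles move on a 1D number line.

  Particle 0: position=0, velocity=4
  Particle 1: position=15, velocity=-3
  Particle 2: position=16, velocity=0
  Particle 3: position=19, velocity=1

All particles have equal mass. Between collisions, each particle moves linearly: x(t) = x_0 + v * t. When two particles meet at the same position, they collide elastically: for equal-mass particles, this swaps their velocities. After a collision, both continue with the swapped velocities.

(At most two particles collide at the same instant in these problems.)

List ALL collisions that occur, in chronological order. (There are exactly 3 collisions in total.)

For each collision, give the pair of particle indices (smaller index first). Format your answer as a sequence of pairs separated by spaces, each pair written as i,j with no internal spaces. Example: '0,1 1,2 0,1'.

Collision at t=15/7: particles 0 and 1 swap velocities; positions: p0=60/7 p1=60/7 p2=16 p3=148/7; velocities now: v0=-3 v1=4 v2=0 v3=1
Collision at t=4: particles 1 and 2 swap velocities; positions: p0=3 p1=16 p2=16 p3=23; velocities now: v0=-3 v1=0 v2=4 v3=1
Collision at t=19/3: particles 2 and 3 swap velocities; positions: p0=-4 p1=16 p2=76/3 p3=76/3; velocities now: v0=-3 v1=0 v2=1 v3=4

Answer: 0,1 1,2 2,3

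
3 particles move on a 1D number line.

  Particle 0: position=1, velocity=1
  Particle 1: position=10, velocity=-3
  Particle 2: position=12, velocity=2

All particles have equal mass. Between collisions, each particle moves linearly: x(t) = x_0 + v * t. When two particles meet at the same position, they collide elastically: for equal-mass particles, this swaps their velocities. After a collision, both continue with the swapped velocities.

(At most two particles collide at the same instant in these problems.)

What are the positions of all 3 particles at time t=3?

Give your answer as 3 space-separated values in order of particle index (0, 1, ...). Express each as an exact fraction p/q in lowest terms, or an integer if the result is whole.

Answer: 1 4 18

Derivation:
Collision at t=9/4: particles 0 and 1 swap velocities; positions: p0=13/4 p1=13/4 p2=33/2; velocities now: v0=-3 v1=1 v2=2
Advance to t=3 (no further collisions before then); velocities: v0=-3 v1=1 v2=2; positions = 1 4 18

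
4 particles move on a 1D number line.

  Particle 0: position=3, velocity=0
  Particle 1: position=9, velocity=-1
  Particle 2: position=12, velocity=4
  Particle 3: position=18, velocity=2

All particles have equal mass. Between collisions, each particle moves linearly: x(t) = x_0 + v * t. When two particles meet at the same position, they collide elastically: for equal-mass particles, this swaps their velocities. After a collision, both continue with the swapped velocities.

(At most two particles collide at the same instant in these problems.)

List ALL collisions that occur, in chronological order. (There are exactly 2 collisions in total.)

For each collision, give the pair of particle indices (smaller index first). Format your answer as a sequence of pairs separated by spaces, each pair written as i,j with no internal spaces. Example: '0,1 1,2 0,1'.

Answer: 2,3 0,1

Derivation:
Collision at t=3: particles 2 and 3 swap velocities; positions: p0=3 p1=6 p2=24 p3=24; velocities now: v0=0 v1=-1 v2=2 v3=4
Collision at t=6: particles 0 and 1 swap velocities; positions: p0=3 p1=3 p2=30 p3=36; velocities now: v0=-1 v1=0 v2=2 v3=4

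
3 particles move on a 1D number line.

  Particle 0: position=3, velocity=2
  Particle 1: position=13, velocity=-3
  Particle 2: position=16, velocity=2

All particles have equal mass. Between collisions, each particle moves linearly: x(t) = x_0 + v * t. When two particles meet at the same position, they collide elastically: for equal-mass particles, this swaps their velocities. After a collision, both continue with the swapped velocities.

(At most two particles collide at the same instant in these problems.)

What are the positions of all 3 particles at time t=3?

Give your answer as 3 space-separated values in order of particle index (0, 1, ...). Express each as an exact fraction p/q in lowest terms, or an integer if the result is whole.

Collision at t=2: particles 0 and 1 swap velocities; positions: p0=7 p1=7 p2=20; velocities now: v0=-3 v1=2 v2=2
Advance to t=3 (no further collisions before then); velocities: v0=-3 v1=2 v2=2; positions = 4 9 22

Answer: 4 9 22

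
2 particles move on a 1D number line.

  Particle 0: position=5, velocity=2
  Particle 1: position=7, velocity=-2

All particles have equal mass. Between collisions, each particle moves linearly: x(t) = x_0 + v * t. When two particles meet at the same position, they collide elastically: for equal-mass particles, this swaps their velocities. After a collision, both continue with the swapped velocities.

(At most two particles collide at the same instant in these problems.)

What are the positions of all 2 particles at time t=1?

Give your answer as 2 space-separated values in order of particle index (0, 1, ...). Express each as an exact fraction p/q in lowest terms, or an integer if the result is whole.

Answer: 5 7

Derivation:
Collision at t=1/2: particles 0 and 1 swap velocities; positions: p0=6 p1=6; velocities now: v0=-2 v1=2
Advance to t=1 (no further collisions before then); velocities: v0=-2 v1=2; positions = 5 7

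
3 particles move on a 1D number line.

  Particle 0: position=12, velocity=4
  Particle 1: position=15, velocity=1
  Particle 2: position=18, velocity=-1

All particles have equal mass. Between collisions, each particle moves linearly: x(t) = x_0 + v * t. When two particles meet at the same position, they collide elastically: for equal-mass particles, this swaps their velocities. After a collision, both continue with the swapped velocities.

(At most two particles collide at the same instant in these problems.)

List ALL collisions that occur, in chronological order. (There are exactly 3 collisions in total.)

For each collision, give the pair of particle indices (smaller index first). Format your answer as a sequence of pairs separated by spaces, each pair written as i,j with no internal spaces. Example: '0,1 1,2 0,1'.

Collision at t=1: particles 0 and 1 swap velocities; positions: p0=16 p1=16 p2=17; velocities now: v0=1 v1=4 v2=-1
Collision at t=6/5: particles 1 and 2 swap velocities; positions: p0=81/5 p1=84/5 p2=84/5; velocities now: v0=1 v1=-1 v2=4
Collision at t=3/2: particles 0 and 1 swap velocities; positions: p0=33/2 p1=33/2 p2=18; velocities now: v0=-1 v1=1 v2=4

Answer: 0,1 1,2 0,1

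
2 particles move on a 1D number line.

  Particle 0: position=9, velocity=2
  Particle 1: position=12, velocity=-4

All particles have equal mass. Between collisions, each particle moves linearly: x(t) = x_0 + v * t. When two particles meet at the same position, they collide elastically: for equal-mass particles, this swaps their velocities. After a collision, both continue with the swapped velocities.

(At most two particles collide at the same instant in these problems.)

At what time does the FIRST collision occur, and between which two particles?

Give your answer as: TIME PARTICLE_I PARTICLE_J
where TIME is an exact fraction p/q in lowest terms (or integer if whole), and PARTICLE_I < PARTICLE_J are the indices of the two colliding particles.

Answer: 1/2 0 1

Derivation:
Pair (0,1): pos 9,12 vel 2,-4 -> gap=3, closing at 6/unit, collide at t=1/2
Earliest collision: t=1/2 between 0 and 1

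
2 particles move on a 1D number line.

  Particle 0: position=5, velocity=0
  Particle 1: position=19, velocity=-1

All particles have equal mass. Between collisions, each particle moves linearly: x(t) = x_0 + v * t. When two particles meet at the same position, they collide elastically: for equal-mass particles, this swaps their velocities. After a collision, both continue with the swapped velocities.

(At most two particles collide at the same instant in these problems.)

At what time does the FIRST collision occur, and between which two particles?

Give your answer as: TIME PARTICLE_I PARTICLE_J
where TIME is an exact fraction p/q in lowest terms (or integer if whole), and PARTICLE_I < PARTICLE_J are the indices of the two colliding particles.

Pair (0,1): pos 5,19 vel 0,-1 -> gap=14, closing at 1/unit, collide at t=14
Earliest collision: t=14 between 0 and 1

Answer: 14 0 1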